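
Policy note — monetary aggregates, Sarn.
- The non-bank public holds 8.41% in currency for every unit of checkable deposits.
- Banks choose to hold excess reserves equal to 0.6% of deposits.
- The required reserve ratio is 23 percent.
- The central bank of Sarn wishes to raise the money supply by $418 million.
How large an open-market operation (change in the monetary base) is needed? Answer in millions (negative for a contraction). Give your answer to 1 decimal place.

The money multiplier is m = (1 + c) / (rr + e + c) = (1 + 0.0841) / (0.23 + 0.006 + 0.0841) ≈ 3.38675.
ΔMB = ΔM / m = (+418) / 3.38675 ≈ 123.4222 million.

$123.4 million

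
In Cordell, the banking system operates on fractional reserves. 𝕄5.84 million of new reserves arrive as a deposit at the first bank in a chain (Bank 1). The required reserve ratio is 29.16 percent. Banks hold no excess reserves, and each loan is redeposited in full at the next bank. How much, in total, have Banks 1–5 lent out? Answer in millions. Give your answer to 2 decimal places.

𝕄11.66 million

Bank i lends (1 − rr)^i of the original deposit: Bank 1 lends 5.84·0.7084 ≈ 4.1371, Bank 2 lends 5.84·0.7084² ≈ 2.9307, and so on.
Summing a geometric series: total = 5.84·[0.7084·(1 − 0.7084^5) / (1 − 0.7084)] ≈ 11.6564 million.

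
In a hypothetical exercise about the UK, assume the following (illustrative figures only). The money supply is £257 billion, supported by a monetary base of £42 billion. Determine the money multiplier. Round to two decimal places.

The money multiplier is m = M / MB = 257 / 42 ≈ 6.11905.

6.12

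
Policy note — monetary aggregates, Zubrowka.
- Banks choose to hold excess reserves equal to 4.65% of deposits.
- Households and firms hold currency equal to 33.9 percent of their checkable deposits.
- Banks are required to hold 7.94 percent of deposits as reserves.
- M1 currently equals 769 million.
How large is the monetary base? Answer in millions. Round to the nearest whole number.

267 million

The money multiplier is m = (1 + c) / (rr + e + c) = (1 + 0.339) / (0.0794 + 0.0465 + 0.339) ≈ 2.8802.
MB = M / m = 769 / 2.8802 ≈ 266.9953 million.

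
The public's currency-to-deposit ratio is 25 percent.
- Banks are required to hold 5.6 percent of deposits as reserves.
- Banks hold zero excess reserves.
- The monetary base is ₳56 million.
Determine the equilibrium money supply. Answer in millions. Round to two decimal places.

₳228.76 million

The money multiplier is m = (1 + c) / (rr + c) = (1 + 0.25) / (0.056 + 0.25) ≈ 4.08497.
So M = m × MB = 4.08497 × 56 ≈ 228.7583 million.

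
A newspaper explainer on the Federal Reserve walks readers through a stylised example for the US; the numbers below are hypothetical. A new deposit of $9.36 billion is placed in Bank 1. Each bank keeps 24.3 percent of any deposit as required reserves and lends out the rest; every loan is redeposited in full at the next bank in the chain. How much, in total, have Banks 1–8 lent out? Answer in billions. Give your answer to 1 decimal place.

$26.0 billion

Bank i lends (1 − rr)^i of the original deposit: Bank 1 lends 9.36·0.7570 ≈ 7.0855, Bank 2 lends 9.36·0.7570² ≈ 5.3637, and so on.
Summing a geometric series: total = 9.36·[0.7570·(1 − 0.7570^8) / (1 − 0.7570)] ≈ 26.0142 billion.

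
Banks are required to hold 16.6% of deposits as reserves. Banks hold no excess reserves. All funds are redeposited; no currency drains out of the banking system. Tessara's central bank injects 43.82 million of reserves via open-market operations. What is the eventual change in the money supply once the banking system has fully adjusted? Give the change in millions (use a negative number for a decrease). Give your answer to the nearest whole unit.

The simple money multiplier is m = 1/rr = 1/0.166 ≈ 6.0241.
An open-market purchase increases the monetary base by 43.82 million, so ΔM = m × ΔMB = 6.0241 × 43.82 ≈ 263.9761 million.

264 million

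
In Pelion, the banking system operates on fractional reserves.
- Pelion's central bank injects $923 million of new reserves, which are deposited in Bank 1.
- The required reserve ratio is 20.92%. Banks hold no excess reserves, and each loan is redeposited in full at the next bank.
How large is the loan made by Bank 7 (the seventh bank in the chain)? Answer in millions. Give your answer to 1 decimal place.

$178.5 million

Each bank lends a fraction (1 − rr) = 0.7908 of the deposit it receives, so Bank 7 receives 923·0.7908^6 and lends 923·0.7908^7 ≈ 178.5124 million.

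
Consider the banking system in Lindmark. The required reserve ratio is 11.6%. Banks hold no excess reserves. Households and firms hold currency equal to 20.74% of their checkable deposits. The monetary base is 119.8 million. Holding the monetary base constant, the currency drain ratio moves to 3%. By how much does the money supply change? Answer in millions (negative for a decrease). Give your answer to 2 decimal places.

397.90 million

Initially m₁ = (1 + 0.2074) / (0.116 + 0.2074) ≈ 3.733457, so M₁ = 3.733457 × 119.8 ≈ 447.2681 million.
After the change m₂ = (1 + 0.03) / (0.116 + 0.03) ≈ 7.054795, so M₂ = 7.054795 × 119.8 ≈ 845.1644 million.
ΔM = M₂ − M₁ = 845.1644 − 447.2681 = 397.8963 million.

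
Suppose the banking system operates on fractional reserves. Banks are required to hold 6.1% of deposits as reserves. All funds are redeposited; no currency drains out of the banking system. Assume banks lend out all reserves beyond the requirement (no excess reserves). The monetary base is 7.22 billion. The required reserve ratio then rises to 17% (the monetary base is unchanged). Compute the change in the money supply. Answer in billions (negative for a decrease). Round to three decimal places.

-75.890 billion

Initially m₁ = 1 / (0.061) ≈ 16.39344, so M₁ = 16.39344 × 7.22 ≈ 118.3606 billion.
After the change m₂ = 1 / (0.17) ≈ 5.88235, so M₂ = 5.88235 × 7.22 ≈ 42.4706 billion.
ΔM = M₂ − M₁ = 42.4706 − 118.3606 = -75.89 billion.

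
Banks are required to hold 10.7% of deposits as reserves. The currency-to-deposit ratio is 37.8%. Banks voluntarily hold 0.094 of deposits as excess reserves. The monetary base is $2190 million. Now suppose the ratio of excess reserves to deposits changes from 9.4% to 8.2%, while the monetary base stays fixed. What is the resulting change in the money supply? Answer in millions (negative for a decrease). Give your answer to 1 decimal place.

Initially m₁ = (1 + 0.378) / (0.107 + 0.094 + 0.378) ≈ 2.379965, so M₁ = 2.379965 × 2190 ≈ 5212.1233 million.
After the change m₂ = (1 + 0.378) / (0.107 + 0.082 + 0.378) ≈ 2.430335, so M₂ = 2.430335 × 2190 ≈ 5322.4336 million.
ΔM = M₂ − M₁ = 5322.4336 − 5212.1233 = 110.3103 million.

$110.3 million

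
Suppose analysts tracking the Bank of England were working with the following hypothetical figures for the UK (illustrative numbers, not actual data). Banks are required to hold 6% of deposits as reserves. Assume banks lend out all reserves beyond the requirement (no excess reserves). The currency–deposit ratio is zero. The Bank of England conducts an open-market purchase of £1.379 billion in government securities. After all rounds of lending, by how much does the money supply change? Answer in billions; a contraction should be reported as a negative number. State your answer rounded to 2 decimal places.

£22.98 billion

The simple money multiplier is m = 1/rr = 1/0.06 ≈ 16.6667.
An open-market purchase increases the monetary base by 1.379 billion, so ΔM = m × ΔMB = 16.6667 × 1.379 ≈ 22.9834 billion.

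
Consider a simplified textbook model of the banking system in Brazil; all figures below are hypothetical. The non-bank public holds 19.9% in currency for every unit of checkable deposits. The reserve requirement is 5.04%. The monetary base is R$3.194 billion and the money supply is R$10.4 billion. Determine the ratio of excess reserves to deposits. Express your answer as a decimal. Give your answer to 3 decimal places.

Using m = M/MB = 10.4/3.194 ≈ 3.256105. Since m = (1 + c)/(c + rr + e), the denominator satisfies c + rr + e = (1 + c)/m = (1 + 0.199) / 3.256105 ≈ 0.368231.
With c = 0.199 and rr = 0.0504, the ratio of excess reserves to deposits is 0.368231 − 0.199 − 0.0504 = 0.118831.

0.119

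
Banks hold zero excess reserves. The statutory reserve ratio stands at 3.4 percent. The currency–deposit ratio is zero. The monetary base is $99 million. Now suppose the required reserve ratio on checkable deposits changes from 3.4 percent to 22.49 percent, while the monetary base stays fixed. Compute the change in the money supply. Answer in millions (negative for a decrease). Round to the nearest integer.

-2472 million

Initially m₁ = 1 / (0.034) ≈ 29.4118, so M₁ = 29.4118 × 99 = 2911.7682 million.
After the change m₂ = 1 / (0.2249) ≈ 4.4464, so M₂ = 4.4464 × 99 = 440.1936 million.
ΔM = M₂ − M₁ = 440.1936 − 2911.7682 = -2471.5746 million.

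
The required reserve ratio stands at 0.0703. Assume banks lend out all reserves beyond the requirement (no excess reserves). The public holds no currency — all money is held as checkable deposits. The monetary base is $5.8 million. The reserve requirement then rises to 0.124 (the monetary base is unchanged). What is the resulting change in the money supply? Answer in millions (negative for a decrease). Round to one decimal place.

Initially m₁ = 1 / (0.0703) ≈ 14.2248, so M₁ = 14.2248 × 5.8 ≈ 82.5038 million.
After the change m₂ = 1 / (0.124) ≈ 8.0645, so M₂ = 8.0645 × 5.8 = 46.7741 million.
ΔM = M₂ − M₁ = 46.7741 − 82.5038 = -35.7297 million.

-35.7 million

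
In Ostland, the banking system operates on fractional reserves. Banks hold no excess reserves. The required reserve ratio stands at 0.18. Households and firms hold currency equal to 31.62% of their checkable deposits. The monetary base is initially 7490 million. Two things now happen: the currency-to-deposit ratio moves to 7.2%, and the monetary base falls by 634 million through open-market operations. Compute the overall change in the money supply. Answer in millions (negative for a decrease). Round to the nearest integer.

9298 million

Before: m₁ = (1 + 0.3162) / (0.18 + 0.3162) ≈ 2.65256, MB₁ = 7490, so M₁ = 2.65256 × 7490 = 19867.6744 million.
After: m₂ = (1 + 0.072) / (0.18 + 0.072) ≈ 4.25397, MB₂ = 7490 − 634 = 6856, so M₂ = 4.25397 × 6856 ≈ 29165.2183 million.
ΔM = M₂ − M₁ = 29165.2183 − 19867.6744 = 9297.5439 million.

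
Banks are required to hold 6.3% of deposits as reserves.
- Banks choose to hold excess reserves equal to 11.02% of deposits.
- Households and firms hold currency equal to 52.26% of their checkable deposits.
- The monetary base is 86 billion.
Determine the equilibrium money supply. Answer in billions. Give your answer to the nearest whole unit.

188 billion

The money multiplier is m = (1 + c) / (rr + e + c) = (1 + 0.5226) / (0.063 + 0.1102 + 0.5226) ≈ 2.1883.
So M = m × MB = 2.1883 × 86 = 188.1938 billion.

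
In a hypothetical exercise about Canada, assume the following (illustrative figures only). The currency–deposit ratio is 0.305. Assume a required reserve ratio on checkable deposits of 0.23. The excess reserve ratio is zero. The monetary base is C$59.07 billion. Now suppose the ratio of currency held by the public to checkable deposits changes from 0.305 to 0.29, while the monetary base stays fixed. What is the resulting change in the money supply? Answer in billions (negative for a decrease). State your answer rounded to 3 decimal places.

C$2.452 billion

Initially m₁ = (1 + 0.305) / (0.23 + 0.305) ≈ 2.439252, so M₁ = 2.439252 × 59.07 ≈ 144.0866 billion.
After the change m₂ = (1 + 0.29) / (0.23 + 0.29) ≈ 2.480769, so M₂ = 2.480769 × 59.07 ≈ 146.539 billion.
ΔM = M₂ − M₁ = 146.539 − 144.0866 = 2.4524 billion.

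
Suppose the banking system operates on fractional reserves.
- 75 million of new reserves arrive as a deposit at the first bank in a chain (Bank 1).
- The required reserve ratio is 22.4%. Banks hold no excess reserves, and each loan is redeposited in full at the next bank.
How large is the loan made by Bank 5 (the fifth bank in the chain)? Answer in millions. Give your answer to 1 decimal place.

Each bank lends a fraction (1 − rr) = 0.7760 of the deposit it receives, so Bank 5 receives 75·0.7760^4 and lends 75·0.7760^5 ≈ 21.1042 million.

21.1 million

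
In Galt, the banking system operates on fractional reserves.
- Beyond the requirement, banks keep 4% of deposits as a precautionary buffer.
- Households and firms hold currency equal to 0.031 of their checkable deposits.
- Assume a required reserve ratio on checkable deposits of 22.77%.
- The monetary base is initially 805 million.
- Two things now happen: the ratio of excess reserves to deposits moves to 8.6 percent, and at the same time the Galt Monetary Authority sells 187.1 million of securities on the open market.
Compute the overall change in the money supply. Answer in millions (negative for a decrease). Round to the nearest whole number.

-930 million

Before: m₁ = (1 + 0.031) / (0.2277 + 0.04 + 0.031) ≈ 3.4516, MB₁ = 805, so M₁ = 3.4516 × 805 = 2778.538 million.
After: m₂ = (1 + 0.031) / (0.2277 + 0.086 + 0.031) ≈ 2.9910, MB₂ = 805 − 187.1 = 617.9, so M₂ = 2.9910 × 617.9 = 1848.1389 million.
ΔM = M₂ − M₁ = 1848.1389 − 2778.538 = -930.3991 million.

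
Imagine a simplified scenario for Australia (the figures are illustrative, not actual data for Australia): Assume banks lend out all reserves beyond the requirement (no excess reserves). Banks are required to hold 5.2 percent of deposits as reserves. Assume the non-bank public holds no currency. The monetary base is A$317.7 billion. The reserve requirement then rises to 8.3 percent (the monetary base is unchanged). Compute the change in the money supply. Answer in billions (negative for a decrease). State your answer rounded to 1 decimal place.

Initially m₁ = 1 / (0.052) ≈ 19.23077, so M₁ = 19.23077 × 317.7 ≈ 6109.6156 billion.
After the change m₂ = 1 / (0.083) ≈ 12.04819, so M₂ = 12.04819 × 317.7 ≈ 3827.71 billion.
ΔM = M₂ − M₁ = 3827.71 − 6109.6156 = -2281.9056 billion.

-2281.9 billion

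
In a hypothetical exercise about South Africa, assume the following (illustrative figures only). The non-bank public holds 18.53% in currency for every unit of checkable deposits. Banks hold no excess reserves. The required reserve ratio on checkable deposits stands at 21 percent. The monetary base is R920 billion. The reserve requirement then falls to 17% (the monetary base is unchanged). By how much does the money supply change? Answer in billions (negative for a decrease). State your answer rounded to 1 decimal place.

R310.6 billion

Initially m₁ = (1 + 0.1853) / (0.21 + 0.1853) ≈ 2.99848, so M₁ = 2.99848 × 920 = 2758.6016 billion.
After the change m₂ = (1 + 0.1853) / (0.17 + 0.1853) ≈ 3.33605, so M₂ = 3.33605 × 920 = 3069.166 billion.
ΔM = M₂ − M₁ = 3069.166 − 2758.6016 = 310.5644 billion.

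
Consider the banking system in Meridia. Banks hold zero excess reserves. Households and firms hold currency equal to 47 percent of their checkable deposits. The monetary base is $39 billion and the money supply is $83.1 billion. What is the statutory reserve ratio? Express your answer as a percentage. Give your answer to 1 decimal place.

Using m = M/MB = 83.1/39 ≈ 2.130769. Since m = (1 + c)/(c + rr + e), the denominator satisfies c + rr + e = (1 + c)/m = (1 + 0.47) / 2.130769 ≈ 0.689892.
With c = 0.47 and e = 0, the statutory reserve ratio is 0.689892 − 0.47 − 0 = 0.219892.

22.0%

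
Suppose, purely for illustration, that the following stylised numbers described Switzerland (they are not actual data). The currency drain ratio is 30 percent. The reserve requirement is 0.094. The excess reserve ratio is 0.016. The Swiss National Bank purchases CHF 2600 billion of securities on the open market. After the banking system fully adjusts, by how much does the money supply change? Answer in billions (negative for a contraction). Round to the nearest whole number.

CHF 8244 billion

The money multiplier is m = (1 + c) / (rr + e + c) = (1 + 0.3) / (0.094 + 0.016 + 0.3) ≈ 3.17073.
The purchase adds 2600 billion of base, so ΔM = m × ΔMB = 3.17073 × (+2600) = 8243.898 billion.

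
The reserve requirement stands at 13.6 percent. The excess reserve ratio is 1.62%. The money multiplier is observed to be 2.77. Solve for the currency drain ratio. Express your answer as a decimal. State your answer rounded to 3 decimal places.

Using m = 2.77. From m = (1 + c)/(c + rr + e), rearranging gives 1 + c = m·(c + rr + e), so c·(1 − m) = m·(rr + e) − 1.
Hence c = [m·(rr + e) − 1]/(1 − m) = [2.77 × (0.136 + 0.0162) − 1] / (1 − 2.77) ≈ 0.326783.

0.327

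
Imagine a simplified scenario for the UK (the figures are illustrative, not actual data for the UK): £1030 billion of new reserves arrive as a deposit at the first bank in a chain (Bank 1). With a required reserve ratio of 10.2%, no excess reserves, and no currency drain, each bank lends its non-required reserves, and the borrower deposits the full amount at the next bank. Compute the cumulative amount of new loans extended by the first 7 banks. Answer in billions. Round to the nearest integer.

Bank i lends (1 − rr)^i of the original deposit: Bank 1 lends 1030·0.8980 = 924.9400, Bank 2 lends 1030·0.8980² ≈ 830.5961, and so on.
Summing a geometric series: total = 1030·[0.8980·(1 − 0.8980^7) / (1 − 0.8980)] ≈ 4797.8438 billion.

£4798 billion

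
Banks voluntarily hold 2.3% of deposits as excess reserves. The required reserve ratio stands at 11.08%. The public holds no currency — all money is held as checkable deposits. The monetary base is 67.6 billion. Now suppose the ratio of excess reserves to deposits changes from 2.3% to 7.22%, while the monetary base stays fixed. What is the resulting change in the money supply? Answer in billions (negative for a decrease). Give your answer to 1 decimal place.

Initially m₁ = 1 / (0.1108 + 0.023) ≈ 7.4738, so M₁ = 7.4738 × 67.6 ≈ 505.2289 billion.
After the change m₂ = 1 / (0.1108 + 0.0722) ≈ 5.4645, so M₂ = 5.4645 × 67.6 = 369.4002 billion.
ΔM = M₂ − M₁ = 369.4002 − 505.2289 = -135.8287 billion.

-135.8 billion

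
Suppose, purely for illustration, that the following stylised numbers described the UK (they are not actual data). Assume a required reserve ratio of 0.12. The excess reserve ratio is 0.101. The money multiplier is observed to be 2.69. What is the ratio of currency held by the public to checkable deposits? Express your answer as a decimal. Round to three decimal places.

Using m = 2.69. From m = (1 + c)/(c + rr + e), rearranging gives 1 + c = m·(c + rr + e), so c·(1 − m) = m·(rr + e) − 1.
Hence c = [m·(rr + e) − 1]/(1 − m) = [2.69 × (0.12 + 0.101) − 1] / (1 − 2.69) ≈ 0.239947.

0.240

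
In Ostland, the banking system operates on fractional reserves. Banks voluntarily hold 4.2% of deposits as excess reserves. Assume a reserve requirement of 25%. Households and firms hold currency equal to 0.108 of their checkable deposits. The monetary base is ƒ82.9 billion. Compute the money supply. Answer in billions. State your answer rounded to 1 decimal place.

The money multiplier is m = (1 + c) / (rr + e + c) = (1 + 0.108) / (0.25 + 0.042 + 0.108) = 2.77.
So M = m × MB = 2.77 × 82.9 = 229.633 billion.

ƒ229.6 billion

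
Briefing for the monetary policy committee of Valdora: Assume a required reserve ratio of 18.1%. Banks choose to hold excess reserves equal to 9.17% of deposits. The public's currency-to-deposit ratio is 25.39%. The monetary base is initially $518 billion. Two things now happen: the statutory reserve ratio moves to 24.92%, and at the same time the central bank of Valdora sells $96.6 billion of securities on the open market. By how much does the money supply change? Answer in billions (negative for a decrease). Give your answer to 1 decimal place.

Before: m₁ = (1 + 0.2539) / (0.181 + 0.0917 + 0.2539) ≈ 2.38112, MB₁ = 518, so M₁ = 2.38112 × 518 ≈ 1233.4202 billion.
After: m₂ = (1 + 0.2539) / (0.2492 + 0.0917 + 0.2539) ≈ 2.10810, MB₂ = 518 − 96.6 = 421.4, so M₂ = 2.10810 × 421.4 ≈ 888.3533 billion.
ΔM = M₂ − M₁ = 888.3533 − 1233.4202 = -345.0669 billion.

-345.1 billion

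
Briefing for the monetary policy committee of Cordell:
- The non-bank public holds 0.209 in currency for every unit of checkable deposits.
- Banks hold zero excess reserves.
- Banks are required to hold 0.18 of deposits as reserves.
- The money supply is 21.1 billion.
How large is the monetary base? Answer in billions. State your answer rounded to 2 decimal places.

6.79 billion

The money multiplier is m = (1 + c) / (rr + c) = (1 + 0.209) / (0.18 + 0.209) ≈ 3.10797.
MB = M / m = 21.1 / 3.10797 ≈ 6.789 billion.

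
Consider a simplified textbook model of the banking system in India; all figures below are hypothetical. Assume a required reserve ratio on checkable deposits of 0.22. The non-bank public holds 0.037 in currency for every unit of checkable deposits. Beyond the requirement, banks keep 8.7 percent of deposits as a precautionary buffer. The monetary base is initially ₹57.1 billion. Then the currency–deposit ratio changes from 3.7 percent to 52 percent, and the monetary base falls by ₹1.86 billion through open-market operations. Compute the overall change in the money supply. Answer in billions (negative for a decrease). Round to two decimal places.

Before: m₁ = (1 + 0.037) / (0.22 + 0.087 + 0.037) ≈ 3.01453, MB₁ = 57.1, so M₁ = 3.01453 × 57.1 ≈ 172.1297 billion.
After: m₂ = (1 + 0.52) / (0.22 + 0.087 + 0.52) ≈ 1.83797, MB₂ = 57.1 − 1.86 = 55.24, so M₂ = 1.83797 × 55.24 ≈ 101.5295 billion.
ΔM = M₂ − M₁ = 101.5295 − 172.1297 = -70.6002 billion.

-70.60 billion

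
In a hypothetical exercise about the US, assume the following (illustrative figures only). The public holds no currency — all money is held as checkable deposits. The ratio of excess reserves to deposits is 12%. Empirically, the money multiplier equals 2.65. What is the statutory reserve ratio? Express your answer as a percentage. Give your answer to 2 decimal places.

25.74%

Using m = 2.65. Since m = (1 + c)/(c + rr + e), the denominator satisfies c + rr + e = (1 + c)/m = (1 + 0) / 2.65 ≈ 0.377358.
With c = 0 and e = 0.12, the statutory reserve ratio is 0.377358 − 0 − 0.12 = 0.257358.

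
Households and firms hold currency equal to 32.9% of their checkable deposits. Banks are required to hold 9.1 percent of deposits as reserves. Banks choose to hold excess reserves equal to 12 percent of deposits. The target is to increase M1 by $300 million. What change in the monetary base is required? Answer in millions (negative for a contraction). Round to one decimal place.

The money multiplier is m = (1 + c) / (rr + e + c) = (1 + 0.329) / (0.091 + 0.12 + 0.329) ≈ 2.46111.
ΔMB = ΔM / m = (+300) / 2.46111 ≈ 121.8962 million.

$121.9 million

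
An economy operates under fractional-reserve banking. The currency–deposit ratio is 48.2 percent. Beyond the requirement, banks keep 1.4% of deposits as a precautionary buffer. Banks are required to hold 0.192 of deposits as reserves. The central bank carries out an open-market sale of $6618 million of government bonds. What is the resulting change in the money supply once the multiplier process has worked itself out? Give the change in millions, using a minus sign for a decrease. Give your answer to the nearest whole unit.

-14256 million

The money multiplier is m = (1 + c) / (rr + e + c) = (1 + 0.482) / (0.192 + 0.014 + 0.482) ≈ 2.15407.
The sale removes 6618 million of base, so ΔM = m × ΔMB = 2.15407 × (−6618) ≈ -14255.6353 million.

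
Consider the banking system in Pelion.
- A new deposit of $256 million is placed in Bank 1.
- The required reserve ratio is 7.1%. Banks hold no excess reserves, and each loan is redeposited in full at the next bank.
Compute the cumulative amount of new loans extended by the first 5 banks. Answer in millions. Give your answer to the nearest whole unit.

Bank i lends (1 − rr)^i of the original deposit: Bank 1 lends 256·0.9290 = 237.8240, Bank 2 lends 256·0.9290² ≈ 220.9385, and so on.
Summing a geometric series: total = 256·[0.9290·(1 − 0.9290^5) / (1 − 0.9290)] ≈ 1031.8341 million.

$1032 million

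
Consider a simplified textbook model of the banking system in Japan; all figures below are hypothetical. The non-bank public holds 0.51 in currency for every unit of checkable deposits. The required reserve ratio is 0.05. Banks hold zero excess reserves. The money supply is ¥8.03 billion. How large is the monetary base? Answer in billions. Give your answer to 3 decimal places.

¥2.978 billion

The money multiplier is m = (1 + c) / (rr + c) = (1 + 0.51) / (0.05 + 0.51) ≈ 2.69643.
MB = M / m = 8.03 / 2.69643 ≈ 2.978 billion.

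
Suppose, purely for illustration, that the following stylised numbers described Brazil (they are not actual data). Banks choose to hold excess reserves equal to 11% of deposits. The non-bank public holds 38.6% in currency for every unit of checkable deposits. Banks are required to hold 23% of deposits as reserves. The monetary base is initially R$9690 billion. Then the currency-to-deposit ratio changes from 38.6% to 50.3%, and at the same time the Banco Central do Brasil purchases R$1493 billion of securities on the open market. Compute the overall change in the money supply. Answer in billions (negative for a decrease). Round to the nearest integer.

Before: m₁ = (1 + 0.386) / (0.23 + 0.11 + 0.386) ≈ 1.909091, MB₁ = 9690, so M₁ = 1.909091 × 9690 ≈ 18499.0918 billion.
After: m₂ = (1 + 0.503) / (0.23 + 0.11 + 0.503) ≈ 1.782918, MB₂ = 9690 + 1493 = 11183, so M₂ = 1.782918 × 11183 ≈ 19938.372 billion.
ΔM = M₂ − M₁ = 19938.372 − 18499.0918 = 1439.2802 billion.

R$1439 billion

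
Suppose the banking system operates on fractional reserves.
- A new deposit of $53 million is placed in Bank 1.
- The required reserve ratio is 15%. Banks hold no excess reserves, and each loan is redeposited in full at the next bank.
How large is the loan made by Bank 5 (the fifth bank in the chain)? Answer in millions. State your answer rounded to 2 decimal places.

Each bank lends a fraction (1 − rr) = 0.8500 of the deposit it receives, so Bank 5 receives 53·0.8500^4 and lends 53·0.8500^5 ≈ 23.5164 million.

$23.52 million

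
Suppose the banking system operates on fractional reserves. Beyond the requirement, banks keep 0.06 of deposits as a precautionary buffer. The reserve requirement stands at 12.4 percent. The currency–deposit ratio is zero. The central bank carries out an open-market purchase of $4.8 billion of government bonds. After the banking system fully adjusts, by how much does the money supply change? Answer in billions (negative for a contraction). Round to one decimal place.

The money multiplier is m = 1 / (rr + e) = 1 / (0.124 + 0.06) ≈ 5.4348.
The purchase adds 4.8 billion of base, so ΔM = m × ΔMB = 5.4348 × (+4.8) ≈ 26.087 billion.

$26.1 billion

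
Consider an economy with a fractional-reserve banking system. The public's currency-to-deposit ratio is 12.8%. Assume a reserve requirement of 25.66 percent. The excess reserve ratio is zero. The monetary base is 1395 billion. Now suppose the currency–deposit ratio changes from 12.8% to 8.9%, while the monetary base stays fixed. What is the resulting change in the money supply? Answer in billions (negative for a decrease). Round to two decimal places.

304.28 billion

Initially m₁ = (1 + 0.128) / (0.2566 + 0.128) ≈ 2.9329173, so M₁ = 2.9329173 × 1395 ≈ 4091.4196 billion.
After the change m₂ = (1 + 0.089) / (0.2566 + 0.089) ≈ 3.1510417, so M₂ = 3.1510417 × 1395 ≈ 4395.7032 billion.
ΔM = M₂ − M₁ = 4395.7032 − 4091.4196 = 304.2836 billion.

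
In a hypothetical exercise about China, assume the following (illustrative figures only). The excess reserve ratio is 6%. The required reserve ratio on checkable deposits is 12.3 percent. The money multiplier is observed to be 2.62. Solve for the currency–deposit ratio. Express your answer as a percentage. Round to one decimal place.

Using m = 2.62. From m = (1 + c)/(c + rr + e), rearranging gives 1 + c = m·(c + rr + e), so c·(1 − m) = m·(rr + e) − 1.
Hence c = [m·(rr + e) − 1]/(1 − m) = [2.62 × (0.123 + 0.06) − 1] / (1 − 2.62) ≈ 0.321321.

32.1%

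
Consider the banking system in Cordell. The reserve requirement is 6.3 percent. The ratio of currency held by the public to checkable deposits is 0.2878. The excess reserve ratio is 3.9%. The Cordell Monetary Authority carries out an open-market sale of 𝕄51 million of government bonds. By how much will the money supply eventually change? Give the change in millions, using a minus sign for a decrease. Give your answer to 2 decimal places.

-168.49 million

The money multiplier is m = (1 + c) / (rr + e + c) = (1 + 0.2878) / (0.063 + 0.039 + 0.2878) ≈ 3.30375.
The sale removes 51 million of base, so ΔM = m × ΔMB = 3.30375 × (−51) ≈ -168.4913 million.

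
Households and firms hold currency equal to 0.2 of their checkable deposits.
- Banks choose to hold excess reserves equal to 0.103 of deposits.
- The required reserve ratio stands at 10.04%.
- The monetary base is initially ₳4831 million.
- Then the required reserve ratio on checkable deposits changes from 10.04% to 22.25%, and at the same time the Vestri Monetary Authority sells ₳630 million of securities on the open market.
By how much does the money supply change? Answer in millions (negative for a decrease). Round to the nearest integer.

Before: m₁ = (1 + 0.2) / (0.1004 + 0.103 + 0.2) ≈ 2.97471, MB₁ = 4831, so M₁ = 2.97471 × 4831 ≈ 14370.824 million.
After: m₂ = (1 + 0.2) / (0.2225 + 0.103 + 0.2) ≈ 2.28354, MB₂ = 4831 − 630 = 4201, so M₂ = 2.28354 × 4201 ≈ 9593.1515 million.
ΔM = M₂ − M₁ = 9593.1515 − 14370.824 = -4777.6725 million.

-4778 million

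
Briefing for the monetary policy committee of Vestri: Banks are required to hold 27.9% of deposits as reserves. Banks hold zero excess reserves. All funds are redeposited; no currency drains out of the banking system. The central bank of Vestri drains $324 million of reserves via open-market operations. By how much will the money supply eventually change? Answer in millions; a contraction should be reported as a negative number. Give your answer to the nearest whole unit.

-1161 million

The simple money multiplier is m = 1/rr = 1/0.279 ≈ 3.5842.
An open-market sale reduces the monetary base by 324 million, so ΔM = m × ΔMB = 3.5842 × (−324) = -1161.2808 million.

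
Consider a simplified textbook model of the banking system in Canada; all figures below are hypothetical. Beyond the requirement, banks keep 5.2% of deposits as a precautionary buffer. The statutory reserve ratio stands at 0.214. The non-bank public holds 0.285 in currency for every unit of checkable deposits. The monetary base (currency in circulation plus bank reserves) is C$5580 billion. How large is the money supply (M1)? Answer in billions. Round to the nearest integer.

The money multiplier is m = (1 + c) / (rr + e + c) = (1 + 0.285) / (0.214 + 0.052 + 0.285) ≈ 2.33212.
So M = m × MB = 2.33212 × 5580 = 13013.2296 billion.

C$13013 billion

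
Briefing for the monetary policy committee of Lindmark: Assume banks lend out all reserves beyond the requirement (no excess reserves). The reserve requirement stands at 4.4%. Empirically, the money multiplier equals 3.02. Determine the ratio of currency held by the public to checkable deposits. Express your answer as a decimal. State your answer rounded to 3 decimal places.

0.429

Using m = 3.02. From m = (1 + c)/(c + rr + e), rearranging gives 1 + c = m·(c + rr + e), so c·(1 − m) = m·(rr + e) − 1.
Hence c = [m·(rr + e) − 1]/(1 − m) = [3.02 × (0.044 + 0) − 1] / (1 − 3.02) ≈ 0.429267.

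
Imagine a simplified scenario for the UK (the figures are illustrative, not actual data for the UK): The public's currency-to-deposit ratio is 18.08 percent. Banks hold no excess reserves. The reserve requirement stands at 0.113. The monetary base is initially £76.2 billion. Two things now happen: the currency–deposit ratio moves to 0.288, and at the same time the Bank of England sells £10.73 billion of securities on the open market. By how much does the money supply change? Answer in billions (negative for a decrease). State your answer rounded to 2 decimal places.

-95.96 billion

Before: m₁ = (1 + 0.1808) / (0.113 + 0.1808) ≈ 4.01906, MB₁ = 76.2, so M₁ = 4.01906 × 76.2 ≈ 306.2524 billion.
After: m₂ = (1 + 0.288) / (0.113 + 0.288) ≈ 3.21197, MB₂ = 76.2 − 10.73 = 65.47, so M₂ = 3.21197 × 65.47 ≈ 210.2877 billion.
ΔM = M₂ − M₁ = 210.2877 − 306.2524 = -95.9647 billion.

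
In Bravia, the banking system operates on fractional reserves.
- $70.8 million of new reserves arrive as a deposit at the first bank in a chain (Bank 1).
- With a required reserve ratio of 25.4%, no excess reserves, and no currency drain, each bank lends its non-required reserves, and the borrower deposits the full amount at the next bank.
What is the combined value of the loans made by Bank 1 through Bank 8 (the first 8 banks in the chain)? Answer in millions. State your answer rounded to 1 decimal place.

Bank i lends (1 − rr)^i of the original deposit: Bank 1 lends 70.8·0.7460 = 52.8168, Bank 2 lends 70.8·0.7460² ≈ 39.4013, and so on.
Summing a geometric series: total = 70.8·[0.7460·(1 − 0.7460^8) / (1 − 0.7460)] ≈ 187.9945 million.

$188.0 million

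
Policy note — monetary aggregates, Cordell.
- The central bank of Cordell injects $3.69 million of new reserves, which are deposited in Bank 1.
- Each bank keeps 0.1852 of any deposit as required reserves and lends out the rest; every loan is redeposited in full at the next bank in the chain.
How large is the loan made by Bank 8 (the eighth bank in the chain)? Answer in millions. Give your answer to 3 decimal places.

Each bank lends a fraction (1 − rr) = 0.8148 of the deposit it receives, so Bank 8 receives 3.69·0.8148^7 and lends 3.69·0.8148^8 ≈ 0.7169 million.

$0.717 million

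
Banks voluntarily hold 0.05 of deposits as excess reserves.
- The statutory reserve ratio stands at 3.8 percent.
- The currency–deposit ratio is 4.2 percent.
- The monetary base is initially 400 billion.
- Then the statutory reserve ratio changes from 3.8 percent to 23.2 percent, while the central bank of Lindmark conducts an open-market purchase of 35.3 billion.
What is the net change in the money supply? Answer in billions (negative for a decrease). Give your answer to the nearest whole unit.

Before: m₁ = (1 + 0.042) / (0.038 + 0.05 + 0.042) ≈ 8.0154, MB₁ = 400, so M₁ = 8.0154 × 400 = 3206.16 billion.
After: m₂ = (1 + 0.042) / (0.232 + 0.05 + 0.042) ≈ 3.2160, MB₂ = 400 + 35.3 = 435.3, so M₂ = 3.2160 × 435.3 = 1399.9248 billion.
ΔM = M₂ − M₁ = 1399.9248 − 3206.16 = -1806.2352 billion.

-1806 billion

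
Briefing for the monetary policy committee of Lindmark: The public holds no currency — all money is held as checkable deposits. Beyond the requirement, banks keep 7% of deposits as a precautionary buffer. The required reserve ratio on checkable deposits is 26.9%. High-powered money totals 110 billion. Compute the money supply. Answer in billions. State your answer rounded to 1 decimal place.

The money multiplier is m = 1 / (rr + e) = 1 / (0.269 + 0.07) ≈ 2.94985.
So M = m × MB = 2.94985 × 110 = 324.4835 billion.

324.5 billion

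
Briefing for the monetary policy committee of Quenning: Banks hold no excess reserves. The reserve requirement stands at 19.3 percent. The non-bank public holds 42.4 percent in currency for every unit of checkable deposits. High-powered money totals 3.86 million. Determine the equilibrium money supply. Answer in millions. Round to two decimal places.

8.91 million

The money multiplier is m = (1 + c) / (rr + c) = (1 + 0.424) / (0.193 + 0.424) ≈ 2.3079.
So M = m × MB = 2.3079 × 3.86 ≈ 8.9085 million.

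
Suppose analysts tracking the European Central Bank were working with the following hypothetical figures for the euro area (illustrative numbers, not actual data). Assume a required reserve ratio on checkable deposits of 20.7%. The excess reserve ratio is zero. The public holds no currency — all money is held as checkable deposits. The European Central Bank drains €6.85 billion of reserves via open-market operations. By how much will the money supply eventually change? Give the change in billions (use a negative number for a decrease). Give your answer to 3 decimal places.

The simple money multiplier is m = 1/rr = 1/0.207 ≈ 4.83092.
An open-market sale reduces the monetary base by 6.85 billion, so ΔM = m × ΔMB = 4.83092 × (−6.85) ≈ -33.0918 billion.

-33.092 billion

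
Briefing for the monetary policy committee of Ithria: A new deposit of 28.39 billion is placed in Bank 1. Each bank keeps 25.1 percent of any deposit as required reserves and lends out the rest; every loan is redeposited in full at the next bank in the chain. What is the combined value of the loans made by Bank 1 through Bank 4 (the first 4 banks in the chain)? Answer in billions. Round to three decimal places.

58.055 billion

Bank i lends (1 − rr)^i of the original deposit: Bank 1 lends 28.39·0.7490 ≈ 21.2641, Bank 2 lends 28.39·0.7490² ≈ 15.9268, and so on.
Summing a geometric series: total = 28.39·[0.7490·(1 − 0.7490^4) / (1 − 0.7490)] ≈ 58.0551 billion.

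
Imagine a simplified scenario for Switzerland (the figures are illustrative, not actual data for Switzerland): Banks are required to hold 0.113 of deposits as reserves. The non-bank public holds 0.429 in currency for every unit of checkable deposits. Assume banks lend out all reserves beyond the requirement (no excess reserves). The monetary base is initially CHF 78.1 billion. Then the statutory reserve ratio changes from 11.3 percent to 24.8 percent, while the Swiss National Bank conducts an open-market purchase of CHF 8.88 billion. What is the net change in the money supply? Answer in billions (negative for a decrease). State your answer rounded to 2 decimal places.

-22.32 billion

Before: m₁ = (1 + 0.429) / (0.113 + 0.429) ≈ 2.63653, MB₁ = 78.1, so M₁ = 2.63653 × 78.1 ≈ 205.913 billion.
After: m₂ = (1 + 0.429) / (0.248 + 0.429) ≈ 2.11078, MB₂ = 78.1 + 8.88 = 86.98, so M₂ = 2.11078 × 86.98 ≈ 183.5956 billion.
ΔM = M₂ − M₁ = 183.5956 − 205.913 = -22.3174 billion.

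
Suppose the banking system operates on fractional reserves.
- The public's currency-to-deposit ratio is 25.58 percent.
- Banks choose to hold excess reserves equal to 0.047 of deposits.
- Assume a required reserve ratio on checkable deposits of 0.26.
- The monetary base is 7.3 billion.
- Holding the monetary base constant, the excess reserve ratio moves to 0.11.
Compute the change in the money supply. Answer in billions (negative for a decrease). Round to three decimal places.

-1.640 billion

Initially m₁ = (1 + 0.2558) / (0.26 + 0.047 + 0.2558) ≈ 2.23134, so M₁ = 2.23134 × 7.3 ≈ 16.2888 billion.
After the change m₂ = (1 + 0.2558) / (0.26 + 0.11 + 0.2558) ≈ 2.00671, so M₂ = 2.00671 × 7.3 ≈ 14.649 billion.
ΔM = M₂ − M₁ = 14.649 − 16.2888 = -1.6398 billion.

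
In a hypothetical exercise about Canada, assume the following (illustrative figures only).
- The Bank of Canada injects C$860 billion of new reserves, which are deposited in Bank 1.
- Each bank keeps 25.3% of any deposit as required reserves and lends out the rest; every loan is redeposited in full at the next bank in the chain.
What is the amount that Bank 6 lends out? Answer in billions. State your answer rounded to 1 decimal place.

Each bank lends a fraction (1 − rr) = 0.7470 of the deposit it receives, so Bank 6 receives 860·0.7470^5 and lends 860·0.7470^6 ≈ 149.4246 billion.

C$149.4 billion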